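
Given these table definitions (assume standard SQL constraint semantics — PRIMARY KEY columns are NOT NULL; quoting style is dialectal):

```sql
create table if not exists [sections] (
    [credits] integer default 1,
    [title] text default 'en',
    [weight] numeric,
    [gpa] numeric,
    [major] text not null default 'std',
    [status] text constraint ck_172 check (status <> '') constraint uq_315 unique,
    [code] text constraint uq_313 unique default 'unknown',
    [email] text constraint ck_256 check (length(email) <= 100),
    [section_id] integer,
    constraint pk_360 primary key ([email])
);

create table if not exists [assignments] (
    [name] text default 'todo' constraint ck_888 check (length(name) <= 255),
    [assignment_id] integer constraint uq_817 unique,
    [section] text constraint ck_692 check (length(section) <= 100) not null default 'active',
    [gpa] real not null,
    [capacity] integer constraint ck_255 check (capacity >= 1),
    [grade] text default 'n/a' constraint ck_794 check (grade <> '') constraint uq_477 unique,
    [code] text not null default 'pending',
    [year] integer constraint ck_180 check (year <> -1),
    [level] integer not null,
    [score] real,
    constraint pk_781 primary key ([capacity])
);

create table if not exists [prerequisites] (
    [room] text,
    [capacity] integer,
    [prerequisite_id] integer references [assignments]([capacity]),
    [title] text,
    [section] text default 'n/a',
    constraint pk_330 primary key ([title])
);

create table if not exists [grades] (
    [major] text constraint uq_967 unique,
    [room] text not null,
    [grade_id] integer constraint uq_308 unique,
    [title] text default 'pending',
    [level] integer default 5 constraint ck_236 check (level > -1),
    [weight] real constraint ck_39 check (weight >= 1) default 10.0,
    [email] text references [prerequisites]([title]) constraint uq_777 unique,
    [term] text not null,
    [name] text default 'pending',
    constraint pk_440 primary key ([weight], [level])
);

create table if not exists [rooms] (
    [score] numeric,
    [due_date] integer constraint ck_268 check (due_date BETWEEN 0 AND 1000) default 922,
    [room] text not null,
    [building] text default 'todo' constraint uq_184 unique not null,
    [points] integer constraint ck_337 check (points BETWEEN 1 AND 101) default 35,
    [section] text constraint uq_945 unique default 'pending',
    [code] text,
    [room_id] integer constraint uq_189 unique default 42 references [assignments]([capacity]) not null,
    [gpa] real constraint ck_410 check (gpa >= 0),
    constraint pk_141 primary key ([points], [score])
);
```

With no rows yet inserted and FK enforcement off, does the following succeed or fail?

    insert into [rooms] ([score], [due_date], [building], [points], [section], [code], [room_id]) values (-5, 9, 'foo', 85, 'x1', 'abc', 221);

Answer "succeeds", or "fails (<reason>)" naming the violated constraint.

fails (NOT NULL on room)

room is omitted from the column list and has no DEFAULT, so it would receive NULL.
But room is declared NOT NULL.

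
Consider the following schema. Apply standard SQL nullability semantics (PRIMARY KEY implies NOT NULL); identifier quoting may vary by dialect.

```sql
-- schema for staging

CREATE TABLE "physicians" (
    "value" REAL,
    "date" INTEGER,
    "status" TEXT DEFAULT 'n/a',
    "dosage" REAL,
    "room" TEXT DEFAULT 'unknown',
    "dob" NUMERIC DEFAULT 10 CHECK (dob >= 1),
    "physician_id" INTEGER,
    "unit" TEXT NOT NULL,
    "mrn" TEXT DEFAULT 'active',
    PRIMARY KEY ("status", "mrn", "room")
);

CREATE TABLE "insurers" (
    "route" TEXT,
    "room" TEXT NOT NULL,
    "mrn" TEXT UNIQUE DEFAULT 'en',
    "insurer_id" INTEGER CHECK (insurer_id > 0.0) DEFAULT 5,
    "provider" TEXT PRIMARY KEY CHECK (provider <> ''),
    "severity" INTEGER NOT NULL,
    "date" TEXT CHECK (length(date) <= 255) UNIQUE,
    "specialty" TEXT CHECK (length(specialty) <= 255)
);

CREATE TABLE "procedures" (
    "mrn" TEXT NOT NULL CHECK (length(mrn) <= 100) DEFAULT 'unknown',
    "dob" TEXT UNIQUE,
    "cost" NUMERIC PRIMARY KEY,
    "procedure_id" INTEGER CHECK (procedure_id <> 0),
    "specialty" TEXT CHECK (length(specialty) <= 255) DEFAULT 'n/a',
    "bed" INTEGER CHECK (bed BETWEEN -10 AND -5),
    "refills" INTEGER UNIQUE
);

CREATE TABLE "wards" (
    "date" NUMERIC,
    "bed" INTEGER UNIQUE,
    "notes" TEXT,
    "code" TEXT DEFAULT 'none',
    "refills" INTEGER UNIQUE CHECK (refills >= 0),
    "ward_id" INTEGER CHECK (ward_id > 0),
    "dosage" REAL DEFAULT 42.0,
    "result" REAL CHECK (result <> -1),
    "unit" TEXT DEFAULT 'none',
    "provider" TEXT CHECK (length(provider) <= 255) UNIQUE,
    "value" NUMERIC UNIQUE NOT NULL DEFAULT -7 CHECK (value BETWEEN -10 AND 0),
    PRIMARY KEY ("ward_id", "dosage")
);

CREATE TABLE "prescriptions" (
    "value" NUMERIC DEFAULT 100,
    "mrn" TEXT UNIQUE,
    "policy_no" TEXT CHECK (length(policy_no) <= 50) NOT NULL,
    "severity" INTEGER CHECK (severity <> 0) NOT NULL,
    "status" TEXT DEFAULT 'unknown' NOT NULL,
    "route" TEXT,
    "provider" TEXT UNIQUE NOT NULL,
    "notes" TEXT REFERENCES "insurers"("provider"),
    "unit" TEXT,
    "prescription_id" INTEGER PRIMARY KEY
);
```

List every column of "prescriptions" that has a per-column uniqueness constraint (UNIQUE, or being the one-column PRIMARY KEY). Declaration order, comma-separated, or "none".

- value: no UNIQUE or single-column PK constraint.
- mrn: declared UNIQUE → unique.
- policy_no: no UNIQUE or single-column PK constraint.
- severity: no UNIQUE or single-column PK constraint.
- status: no UNIQUE or single-column PK constraint.
- route: no UNIQUE or single-column PK constraint.
- provider: declared UNIQUE → unique.
- notes: no UNIQUE or single-column PK constraint.
- unit: no UNIQUE or single-column PK constraint.
- prescription_id: single-column PRIMARY KEY → unique.

mrn, provider, prescription_id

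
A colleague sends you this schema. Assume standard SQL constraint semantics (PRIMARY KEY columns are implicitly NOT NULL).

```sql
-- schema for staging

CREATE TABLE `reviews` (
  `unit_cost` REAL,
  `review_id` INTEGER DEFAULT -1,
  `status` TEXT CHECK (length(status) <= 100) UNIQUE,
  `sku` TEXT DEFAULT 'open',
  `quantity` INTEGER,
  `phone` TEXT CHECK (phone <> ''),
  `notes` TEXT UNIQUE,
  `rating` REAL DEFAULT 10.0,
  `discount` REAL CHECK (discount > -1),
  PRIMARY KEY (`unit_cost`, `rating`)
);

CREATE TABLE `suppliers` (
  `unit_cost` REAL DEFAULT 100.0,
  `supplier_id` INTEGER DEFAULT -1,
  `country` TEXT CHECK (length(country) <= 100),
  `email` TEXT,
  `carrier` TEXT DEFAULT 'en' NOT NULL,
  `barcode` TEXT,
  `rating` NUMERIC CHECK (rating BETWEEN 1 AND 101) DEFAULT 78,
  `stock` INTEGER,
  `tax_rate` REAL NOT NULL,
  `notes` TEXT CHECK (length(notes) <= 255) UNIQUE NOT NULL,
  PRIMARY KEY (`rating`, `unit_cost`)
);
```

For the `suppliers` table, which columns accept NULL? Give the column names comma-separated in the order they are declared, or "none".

supplier_id, country, email, barcode, stock

- unit_cost: part of the PRIMARY KEY, which implies NOT NULL → not nullable.
- supplier_id: DEFAULT only fills an omitted column; an explicit NULL is still allowed → nullable.
- country: CHECK does not forbid NULL (a CHECK constraint passes when its expression is NULL) → nullable.
- email: no NOT NULL constraint applies → nullable.
- carrier: declared NOT NULL → not nullable.
- barcode: no NOT NULL constraint applies → nullable.
- rating: part of the PRIMARY KEY, which implies NOT NULL → not nullable.
- stock: no NOT NULL constraint applies → nullable.
- tax_rate: declared NOT NULL → not nullable.
- notes: declared NOT NULL → not nullable.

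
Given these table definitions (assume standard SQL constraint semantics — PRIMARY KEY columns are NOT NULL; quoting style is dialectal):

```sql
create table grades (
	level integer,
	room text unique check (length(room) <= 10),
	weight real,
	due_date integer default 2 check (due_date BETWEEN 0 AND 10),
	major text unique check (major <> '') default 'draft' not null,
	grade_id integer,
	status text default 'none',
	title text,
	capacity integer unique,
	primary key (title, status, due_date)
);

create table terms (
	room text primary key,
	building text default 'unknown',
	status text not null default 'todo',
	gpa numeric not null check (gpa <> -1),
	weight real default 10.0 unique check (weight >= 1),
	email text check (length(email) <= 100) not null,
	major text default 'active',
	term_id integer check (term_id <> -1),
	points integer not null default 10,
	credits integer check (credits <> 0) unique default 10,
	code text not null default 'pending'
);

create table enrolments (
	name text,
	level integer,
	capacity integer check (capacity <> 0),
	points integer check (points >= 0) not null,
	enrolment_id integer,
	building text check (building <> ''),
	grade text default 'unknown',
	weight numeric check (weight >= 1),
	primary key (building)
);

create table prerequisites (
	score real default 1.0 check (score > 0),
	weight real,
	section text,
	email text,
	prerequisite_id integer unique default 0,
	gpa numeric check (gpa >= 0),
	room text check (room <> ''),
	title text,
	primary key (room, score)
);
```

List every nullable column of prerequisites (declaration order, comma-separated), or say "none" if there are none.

- score: part of the PRIMARY KEY, which implies NOT NULL → not nullable.
- weight: no NOT NULL constraint applies → nullable.
- section: no NOT NULL constraint applies → nullable.
- email: no NOT NULL constraint applies → nullable.
- prerequisite_id: UNIQUE does not imply NOT NULL → nullable.
- gpa: CHECK does not forbid NULL (a CHECK constraint passes when its expression is NULL) → nullable.
- room: part of the PRIMARY KEY, which implies NOT NULL → not nullable.
- title: no NOT NULL constraint applies → nullable.

weight, section, email, prerequisite_id, gpa, title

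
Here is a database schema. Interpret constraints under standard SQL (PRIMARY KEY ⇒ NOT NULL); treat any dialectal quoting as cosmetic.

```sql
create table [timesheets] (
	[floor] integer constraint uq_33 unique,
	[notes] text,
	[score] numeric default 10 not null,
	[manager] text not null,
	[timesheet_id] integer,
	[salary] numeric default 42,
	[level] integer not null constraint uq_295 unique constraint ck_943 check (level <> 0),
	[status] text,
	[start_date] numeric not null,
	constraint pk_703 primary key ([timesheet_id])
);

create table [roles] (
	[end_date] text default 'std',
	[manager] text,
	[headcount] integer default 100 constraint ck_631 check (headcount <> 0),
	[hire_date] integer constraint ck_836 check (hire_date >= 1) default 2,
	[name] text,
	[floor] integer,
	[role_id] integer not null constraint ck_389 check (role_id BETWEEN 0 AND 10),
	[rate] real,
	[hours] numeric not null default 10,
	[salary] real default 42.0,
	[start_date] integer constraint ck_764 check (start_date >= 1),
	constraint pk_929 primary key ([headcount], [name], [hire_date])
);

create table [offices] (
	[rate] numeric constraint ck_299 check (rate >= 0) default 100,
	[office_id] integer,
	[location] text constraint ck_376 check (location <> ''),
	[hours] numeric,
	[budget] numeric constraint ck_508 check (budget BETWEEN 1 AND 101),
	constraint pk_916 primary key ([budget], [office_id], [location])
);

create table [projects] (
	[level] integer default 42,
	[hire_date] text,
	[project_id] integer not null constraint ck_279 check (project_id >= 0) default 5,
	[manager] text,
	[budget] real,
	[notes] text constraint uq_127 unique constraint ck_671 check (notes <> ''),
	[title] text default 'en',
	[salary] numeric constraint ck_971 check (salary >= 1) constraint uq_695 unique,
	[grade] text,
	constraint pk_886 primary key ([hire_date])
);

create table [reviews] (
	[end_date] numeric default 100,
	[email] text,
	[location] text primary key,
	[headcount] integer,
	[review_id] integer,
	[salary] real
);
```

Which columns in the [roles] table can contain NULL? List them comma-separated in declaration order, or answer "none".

end_date, manager, floor, rate, salary, start_date

- end_date: DEFAULT only fills an omitted column; an explicit NULL is still allowed → nullable.
- manager: no NOT NULL constraint applies → nullable.
- headcount: part of the PRIMARY KEY, which implies NOT NULL → not nullable.
- hire_date: part of the PRIMARY KEY, which implies NOT NULL → not nullable.
- name: part of the PRIMARY KEY, which implies NOT NULL → not nullable.
- floor: no NOT NULL constraint applies → nullable.
- role_id: declared NOT NULL → not nullable.
- rate: no NOT NULL constraint applies → nullable.
- hours: declared NOT NULL → not nullable.
- salary: DEFAULT only fills an omitted column; an explicit NULL is still allowed → nullable.
- start_date: CHECK does not forbid NULL (a CHECK constraint passes when its expression is NULL) → nullable.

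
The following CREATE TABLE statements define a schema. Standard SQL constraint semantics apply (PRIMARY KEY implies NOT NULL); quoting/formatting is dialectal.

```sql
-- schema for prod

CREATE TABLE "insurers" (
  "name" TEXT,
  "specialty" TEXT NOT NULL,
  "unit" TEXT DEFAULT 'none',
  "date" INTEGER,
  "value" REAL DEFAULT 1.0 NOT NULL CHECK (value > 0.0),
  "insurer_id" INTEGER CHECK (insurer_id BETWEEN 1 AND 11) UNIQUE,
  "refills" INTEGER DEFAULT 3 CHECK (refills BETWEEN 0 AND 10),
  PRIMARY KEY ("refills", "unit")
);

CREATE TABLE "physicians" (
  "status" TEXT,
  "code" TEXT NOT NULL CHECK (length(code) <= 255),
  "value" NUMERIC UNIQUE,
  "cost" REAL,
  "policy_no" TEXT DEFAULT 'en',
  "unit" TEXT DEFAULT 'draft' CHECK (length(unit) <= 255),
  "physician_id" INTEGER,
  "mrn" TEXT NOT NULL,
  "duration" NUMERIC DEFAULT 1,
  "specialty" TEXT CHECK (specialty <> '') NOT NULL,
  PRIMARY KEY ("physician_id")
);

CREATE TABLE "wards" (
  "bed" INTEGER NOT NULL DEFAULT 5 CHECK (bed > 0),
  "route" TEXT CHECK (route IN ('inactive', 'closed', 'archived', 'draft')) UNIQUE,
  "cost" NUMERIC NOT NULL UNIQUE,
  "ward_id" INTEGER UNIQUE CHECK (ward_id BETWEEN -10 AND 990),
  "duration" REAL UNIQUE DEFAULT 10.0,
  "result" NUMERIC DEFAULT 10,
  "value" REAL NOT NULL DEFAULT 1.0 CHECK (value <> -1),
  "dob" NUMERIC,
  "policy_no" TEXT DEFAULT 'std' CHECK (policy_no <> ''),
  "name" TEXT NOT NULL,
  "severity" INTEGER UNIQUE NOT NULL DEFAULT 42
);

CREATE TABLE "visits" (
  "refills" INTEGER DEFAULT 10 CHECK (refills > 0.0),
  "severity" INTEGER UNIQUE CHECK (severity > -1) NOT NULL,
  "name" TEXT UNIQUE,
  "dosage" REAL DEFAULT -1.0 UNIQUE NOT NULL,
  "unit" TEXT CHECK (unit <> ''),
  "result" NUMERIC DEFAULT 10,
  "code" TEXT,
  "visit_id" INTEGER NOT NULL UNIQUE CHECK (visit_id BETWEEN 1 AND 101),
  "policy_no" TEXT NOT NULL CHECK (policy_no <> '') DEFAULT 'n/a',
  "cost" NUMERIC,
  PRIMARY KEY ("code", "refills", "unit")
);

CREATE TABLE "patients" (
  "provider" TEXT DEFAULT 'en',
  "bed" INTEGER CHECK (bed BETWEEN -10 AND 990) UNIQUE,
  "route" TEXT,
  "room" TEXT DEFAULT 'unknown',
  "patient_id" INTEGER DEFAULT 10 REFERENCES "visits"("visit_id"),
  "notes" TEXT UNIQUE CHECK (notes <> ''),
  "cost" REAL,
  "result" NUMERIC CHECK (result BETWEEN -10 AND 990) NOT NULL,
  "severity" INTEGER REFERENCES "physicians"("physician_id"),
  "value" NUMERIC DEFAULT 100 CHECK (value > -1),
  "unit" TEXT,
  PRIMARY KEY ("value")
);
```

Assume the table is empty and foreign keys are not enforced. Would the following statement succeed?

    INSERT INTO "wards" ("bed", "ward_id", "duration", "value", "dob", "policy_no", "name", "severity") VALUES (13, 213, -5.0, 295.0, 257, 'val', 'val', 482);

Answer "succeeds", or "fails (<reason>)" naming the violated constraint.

fails (NOT NULL on cost)

cost is omitted from the column list and has no DEFAULT, so it would receive NULL.
But cost is declared NOT NULL.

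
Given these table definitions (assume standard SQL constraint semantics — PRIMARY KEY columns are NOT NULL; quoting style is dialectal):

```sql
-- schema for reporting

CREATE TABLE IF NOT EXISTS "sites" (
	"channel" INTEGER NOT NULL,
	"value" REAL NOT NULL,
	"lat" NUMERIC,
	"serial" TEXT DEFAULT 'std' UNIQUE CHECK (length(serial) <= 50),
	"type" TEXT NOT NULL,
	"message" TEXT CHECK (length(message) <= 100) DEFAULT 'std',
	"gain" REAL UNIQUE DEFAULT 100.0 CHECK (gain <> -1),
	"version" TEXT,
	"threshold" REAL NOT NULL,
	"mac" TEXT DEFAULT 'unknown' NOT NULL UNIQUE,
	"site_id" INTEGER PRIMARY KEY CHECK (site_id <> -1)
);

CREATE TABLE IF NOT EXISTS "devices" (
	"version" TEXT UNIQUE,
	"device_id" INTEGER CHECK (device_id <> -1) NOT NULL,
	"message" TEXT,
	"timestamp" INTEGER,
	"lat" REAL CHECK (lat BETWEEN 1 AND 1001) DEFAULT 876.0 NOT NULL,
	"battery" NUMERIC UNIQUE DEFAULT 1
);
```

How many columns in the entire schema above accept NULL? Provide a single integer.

sites: 5 nullable (lat, serial, message, gain, version — PK (site_id) and explicit NOT NULL columns excluded).
devices: 4 nullable (version, message, timestamp, battery — PK none and explicit NOT NULL columns excluded).
Total: 5 + 4 = 9.

9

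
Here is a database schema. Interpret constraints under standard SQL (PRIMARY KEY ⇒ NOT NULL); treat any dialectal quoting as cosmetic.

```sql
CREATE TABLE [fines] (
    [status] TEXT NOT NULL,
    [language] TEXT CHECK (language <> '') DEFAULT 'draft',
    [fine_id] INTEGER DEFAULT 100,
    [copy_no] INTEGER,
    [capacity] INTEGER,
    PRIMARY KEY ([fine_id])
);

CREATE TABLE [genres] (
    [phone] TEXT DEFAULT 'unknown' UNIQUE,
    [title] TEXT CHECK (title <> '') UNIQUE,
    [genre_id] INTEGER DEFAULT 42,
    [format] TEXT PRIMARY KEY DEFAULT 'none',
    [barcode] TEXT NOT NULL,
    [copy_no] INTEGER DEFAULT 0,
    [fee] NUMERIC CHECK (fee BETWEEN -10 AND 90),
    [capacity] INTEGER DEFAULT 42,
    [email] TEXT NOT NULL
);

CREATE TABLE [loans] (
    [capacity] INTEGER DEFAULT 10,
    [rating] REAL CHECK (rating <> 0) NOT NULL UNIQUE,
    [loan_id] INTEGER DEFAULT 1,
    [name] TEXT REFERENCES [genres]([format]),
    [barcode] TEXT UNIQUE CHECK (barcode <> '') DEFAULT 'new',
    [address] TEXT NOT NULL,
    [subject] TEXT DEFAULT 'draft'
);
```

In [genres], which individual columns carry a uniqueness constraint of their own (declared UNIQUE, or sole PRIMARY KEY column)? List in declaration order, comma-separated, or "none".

- phone: declared UNIQUE → unique.
- title: declared UNIQUE → unique.
- genre_id: no UNIQUE or single-column PK constraint.
- format: single-column PRIMARY KEY → unique.
- barcode: no UNIQUE or single-column PK constraint.
- copy_no: no UNIQUE or single-column PK constraint.
- fee: no UNIQUE or single-column PK constraint.
- capacity: no UNIQUE or single-column PK constraint.
- email: no UNIQUE or single-column PK constraint.

phone, title, format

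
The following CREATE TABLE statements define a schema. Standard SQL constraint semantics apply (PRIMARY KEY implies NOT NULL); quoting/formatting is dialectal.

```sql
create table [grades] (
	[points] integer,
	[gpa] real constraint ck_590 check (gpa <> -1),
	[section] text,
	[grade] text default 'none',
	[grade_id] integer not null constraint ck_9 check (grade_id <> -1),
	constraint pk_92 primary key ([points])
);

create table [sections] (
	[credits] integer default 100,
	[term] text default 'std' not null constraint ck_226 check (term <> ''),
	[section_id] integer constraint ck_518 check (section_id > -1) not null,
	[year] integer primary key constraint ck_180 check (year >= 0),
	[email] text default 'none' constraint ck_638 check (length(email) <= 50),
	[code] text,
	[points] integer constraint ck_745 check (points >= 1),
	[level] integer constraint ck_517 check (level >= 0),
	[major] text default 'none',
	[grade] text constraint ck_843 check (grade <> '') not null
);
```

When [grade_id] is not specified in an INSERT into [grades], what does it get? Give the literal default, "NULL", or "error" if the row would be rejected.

grade_id has no DEFAULT clause.
Omitting it would insert NULL, but it is declared NOT NULL, so the INSERT fails.

error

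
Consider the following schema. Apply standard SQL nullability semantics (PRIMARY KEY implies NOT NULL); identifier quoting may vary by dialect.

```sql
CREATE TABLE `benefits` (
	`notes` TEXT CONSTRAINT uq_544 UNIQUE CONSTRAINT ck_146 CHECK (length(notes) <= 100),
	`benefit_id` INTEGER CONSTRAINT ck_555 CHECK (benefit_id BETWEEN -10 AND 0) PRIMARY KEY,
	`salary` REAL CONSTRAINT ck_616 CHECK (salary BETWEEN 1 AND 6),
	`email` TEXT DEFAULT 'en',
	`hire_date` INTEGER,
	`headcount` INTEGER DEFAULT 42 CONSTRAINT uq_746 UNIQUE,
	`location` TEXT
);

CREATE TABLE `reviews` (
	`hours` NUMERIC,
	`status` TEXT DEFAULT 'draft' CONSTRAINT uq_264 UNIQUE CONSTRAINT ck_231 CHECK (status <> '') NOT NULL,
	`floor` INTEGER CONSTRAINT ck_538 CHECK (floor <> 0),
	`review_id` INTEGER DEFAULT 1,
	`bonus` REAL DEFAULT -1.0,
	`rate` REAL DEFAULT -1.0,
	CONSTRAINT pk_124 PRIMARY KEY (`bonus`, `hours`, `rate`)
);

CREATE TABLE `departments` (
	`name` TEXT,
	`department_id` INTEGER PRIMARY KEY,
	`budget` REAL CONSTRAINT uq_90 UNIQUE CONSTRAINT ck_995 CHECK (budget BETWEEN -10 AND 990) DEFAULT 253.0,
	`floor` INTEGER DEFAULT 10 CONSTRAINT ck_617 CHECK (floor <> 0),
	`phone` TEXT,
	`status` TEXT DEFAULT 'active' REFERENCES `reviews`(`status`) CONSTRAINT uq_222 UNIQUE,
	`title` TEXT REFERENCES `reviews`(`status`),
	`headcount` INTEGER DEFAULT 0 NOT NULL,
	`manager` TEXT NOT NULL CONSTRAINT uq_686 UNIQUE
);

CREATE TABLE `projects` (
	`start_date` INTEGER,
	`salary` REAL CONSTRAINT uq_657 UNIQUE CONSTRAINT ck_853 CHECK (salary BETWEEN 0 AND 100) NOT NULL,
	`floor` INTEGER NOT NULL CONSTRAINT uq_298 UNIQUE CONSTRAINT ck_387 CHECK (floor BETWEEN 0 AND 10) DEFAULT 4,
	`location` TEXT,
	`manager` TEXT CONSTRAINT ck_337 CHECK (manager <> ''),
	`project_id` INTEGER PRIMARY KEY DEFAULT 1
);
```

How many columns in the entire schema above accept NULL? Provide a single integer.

17

benefits: 6 nullable (notes, salary, email, hire_date, headcount, location — PK (benefit_id) and explicit NOT NULL columns excluded).
reviews: 2 nullable (floor, review_id — PK (bonus, hours, rate) and explicit NOT NULL columns excluded).
departments: 6 nullable (name, budget, floor, phone, status, title — PK (department_id) and explicit NOT NULL columns excluded).
projects: 3 nullable (start_date, location, manager — PK (project_id) and explicit NOT NULL columns excluded).
Total: 6 + 2 + 6 + 3 = 17.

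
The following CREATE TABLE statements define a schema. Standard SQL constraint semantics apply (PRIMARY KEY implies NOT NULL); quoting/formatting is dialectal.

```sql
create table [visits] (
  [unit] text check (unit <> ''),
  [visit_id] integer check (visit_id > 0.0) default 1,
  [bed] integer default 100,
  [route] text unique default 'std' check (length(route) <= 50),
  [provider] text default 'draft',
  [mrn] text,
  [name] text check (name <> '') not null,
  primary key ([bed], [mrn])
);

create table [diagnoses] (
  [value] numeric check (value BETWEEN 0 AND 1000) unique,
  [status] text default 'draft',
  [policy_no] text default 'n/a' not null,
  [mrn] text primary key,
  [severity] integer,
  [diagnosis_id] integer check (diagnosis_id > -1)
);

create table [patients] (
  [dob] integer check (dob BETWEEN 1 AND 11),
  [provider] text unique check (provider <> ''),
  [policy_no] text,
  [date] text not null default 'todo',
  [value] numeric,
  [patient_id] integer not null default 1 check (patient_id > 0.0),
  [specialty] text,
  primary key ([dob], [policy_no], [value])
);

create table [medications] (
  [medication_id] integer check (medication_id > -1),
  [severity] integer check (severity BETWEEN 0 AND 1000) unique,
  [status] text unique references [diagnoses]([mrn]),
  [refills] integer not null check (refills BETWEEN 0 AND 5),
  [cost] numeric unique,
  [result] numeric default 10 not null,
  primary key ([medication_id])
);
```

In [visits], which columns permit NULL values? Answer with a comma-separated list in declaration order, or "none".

- unit: CHECK does not forbid NULL (a CHECK constraint passes when its expression is NULL) → nullable.
- visit_id: CHECK does not forbid NULL (a CHECK constraint passes when its expression is NULL) → nullable.
- bed: part of the PRIMARY KEY, which implies NOT NULL → not nullable.
- route: CHECK does not forbid NULL (a CHECK constraint passes when its expression is NULL) → nullable.
- provider: DEFAULT only fills an omitted column; an explicit NULL is still allowed → nullable.
- mrn: part of the PRIMARY KEY, which implies NOT NULL → not nullable.
- name: declared NOT NULL → not nullable.

unit, visit_id, route, provider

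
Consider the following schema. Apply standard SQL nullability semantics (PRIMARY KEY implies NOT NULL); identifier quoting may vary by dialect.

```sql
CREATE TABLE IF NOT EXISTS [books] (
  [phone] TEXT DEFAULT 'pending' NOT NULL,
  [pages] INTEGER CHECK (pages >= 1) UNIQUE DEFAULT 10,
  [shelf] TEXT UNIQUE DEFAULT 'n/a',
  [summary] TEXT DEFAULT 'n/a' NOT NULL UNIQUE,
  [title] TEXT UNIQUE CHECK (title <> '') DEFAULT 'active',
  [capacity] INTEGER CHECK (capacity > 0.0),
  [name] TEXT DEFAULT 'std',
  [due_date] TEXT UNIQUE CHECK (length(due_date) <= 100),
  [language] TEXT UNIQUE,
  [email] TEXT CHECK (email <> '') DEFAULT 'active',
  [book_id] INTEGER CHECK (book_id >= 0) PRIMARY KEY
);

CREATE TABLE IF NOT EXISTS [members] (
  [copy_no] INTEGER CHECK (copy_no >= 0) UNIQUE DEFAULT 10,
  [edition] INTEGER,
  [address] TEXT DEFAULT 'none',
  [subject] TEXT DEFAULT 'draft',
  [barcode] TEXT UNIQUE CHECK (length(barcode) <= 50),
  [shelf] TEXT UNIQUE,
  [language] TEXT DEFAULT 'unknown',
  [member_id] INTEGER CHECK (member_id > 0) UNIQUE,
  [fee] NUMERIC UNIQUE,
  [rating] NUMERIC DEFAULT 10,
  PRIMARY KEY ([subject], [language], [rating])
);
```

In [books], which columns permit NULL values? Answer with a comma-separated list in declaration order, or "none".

- phone: declared NOT NULL → not nullable.
- pages: CHECK does not forbid NULL (a CHECK constraint passes when its expression is NULL) → nullable.
- shelf: UNIQUE does not imply NOT NULL → nullable.
- summary: declared NOT NULL → not nullable.
- title: CHECK does not forbid NULL (a CHECK constraint passes when its expression is NULL) → nullable.
- capacity: CHECK does not forbid NULL (a CHECK constraint passes when its expression is NULL) → nullable.
- name: DEFAULT only fills an omitted column; an explicit NULL is still allowed → nullable.
- due_date: CHECK does not forbid NULL (a CHECK constraint passes when its expression is NULL) → nullable.
- language: UNIQUE does not imply NOT NULL → nullable.
- email: CHECK does not forbid NULL (a CHECK constraint passes when its expression is NULL) → nullable.
- book_id: part of the PRIMARY KEY, which implies NOT NULL → not nullable.

pages, shelf, title, capacity, name, due_date, language, email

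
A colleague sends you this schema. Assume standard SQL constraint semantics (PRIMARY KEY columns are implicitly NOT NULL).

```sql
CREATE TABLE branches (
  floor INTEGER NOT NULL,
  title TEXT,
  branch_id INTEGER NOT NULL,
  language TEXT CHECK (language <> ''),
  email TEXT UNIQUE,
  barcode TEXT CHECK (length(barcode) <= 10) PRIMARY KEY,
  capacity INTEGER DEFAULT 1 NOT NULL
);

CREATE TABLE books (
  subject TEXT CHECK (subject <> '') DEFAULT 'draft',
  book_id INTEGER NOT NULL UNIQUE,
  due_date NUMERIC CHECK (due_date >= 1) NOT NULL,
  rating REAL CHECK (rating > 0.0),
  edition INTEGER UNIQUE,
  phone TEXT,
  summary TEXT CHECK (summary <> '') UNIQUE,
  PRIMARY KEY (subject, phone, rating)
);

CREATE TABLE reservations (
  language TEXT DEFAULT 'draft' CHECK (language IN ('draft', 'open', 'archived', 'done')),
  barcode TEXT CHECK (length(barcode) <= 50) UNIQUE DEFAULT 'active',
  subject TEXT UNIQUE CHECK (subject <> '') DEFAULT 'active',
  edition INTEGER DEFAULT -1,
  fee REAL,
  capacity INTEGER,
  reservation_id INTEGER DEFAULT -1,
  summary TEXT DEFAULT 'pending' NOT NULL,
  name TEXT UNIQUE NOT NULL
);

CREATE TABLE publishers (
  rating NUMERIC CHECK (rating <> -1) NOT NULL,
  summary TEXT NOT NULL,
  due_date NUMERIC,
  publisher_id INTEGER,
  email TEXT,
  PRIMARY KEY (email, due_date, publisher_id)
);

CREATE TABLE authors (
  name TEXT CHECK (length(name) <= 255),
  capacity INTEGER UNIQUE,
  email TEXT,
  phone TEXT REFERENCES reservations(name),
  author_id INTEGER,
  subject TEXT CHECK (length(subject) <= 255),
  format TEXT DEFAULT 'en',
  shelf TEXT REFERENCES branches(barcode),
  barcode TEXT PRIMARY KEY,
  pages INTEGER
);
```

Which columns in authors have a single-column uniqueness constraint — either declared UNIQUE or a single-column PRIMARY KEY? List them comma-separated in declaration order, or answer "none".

capacity, barcode

- name: no UNIQUE or single-column PK constraint.
- capacity: declared UNIQUE → unique.
- email: no UNIQUE or single-column PK constraint.
- phone: no UNIQUE or single-column PK constraint.
- author_id: no UNIQUE or single-column PK constraint.
- subject: no UNIQUE or single-column PK constraint.
- format: no UNIQUE or single-column PK constraint.
- shelf: no UNIQUE or single-column PK constraint.
- barcode: single-column PRIMARY KEY → unique.
- pages: no UNIQUE or single-column PK constraint.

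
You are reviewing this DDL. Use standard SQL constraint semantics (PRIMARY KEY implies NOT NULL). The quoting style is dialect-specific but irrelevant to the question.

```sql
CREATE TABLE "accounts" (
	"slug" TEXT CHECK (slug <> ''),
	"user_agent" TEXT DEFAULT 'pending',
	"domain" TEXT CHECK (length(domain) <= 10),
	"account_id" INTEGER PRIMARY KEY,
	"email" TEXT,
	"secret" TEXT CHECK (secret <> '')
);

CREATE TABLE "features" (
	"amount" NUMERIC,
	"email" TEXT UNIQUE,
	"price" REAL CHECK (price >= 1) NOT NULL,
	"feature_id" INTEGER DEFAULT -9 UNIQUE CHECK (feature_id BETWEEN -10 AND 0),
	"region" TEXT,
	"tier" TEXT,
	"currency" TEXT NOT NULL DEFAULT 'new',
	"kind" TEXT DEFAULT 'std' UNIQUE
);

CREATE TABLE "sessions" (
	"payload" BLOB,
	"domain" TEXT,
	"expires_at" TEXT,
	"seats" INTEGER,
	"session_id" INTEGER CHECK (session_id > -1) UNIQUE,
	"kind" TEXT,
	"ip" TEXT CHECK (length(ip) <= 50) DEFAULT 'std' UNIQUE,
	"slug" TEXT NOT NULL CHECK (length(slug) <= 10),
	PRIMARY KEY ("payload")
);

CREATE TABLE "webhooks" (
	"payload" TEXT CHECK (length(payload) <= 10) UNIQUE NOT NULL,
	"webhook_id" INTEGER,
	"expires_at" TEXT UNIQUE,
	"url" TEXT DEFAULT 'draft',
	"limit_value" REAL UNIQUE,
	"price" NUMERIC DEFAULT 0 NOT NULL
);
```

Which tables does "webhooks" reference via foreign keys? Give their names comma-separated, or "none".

none

No column in webhooks has a REFERENCES clause.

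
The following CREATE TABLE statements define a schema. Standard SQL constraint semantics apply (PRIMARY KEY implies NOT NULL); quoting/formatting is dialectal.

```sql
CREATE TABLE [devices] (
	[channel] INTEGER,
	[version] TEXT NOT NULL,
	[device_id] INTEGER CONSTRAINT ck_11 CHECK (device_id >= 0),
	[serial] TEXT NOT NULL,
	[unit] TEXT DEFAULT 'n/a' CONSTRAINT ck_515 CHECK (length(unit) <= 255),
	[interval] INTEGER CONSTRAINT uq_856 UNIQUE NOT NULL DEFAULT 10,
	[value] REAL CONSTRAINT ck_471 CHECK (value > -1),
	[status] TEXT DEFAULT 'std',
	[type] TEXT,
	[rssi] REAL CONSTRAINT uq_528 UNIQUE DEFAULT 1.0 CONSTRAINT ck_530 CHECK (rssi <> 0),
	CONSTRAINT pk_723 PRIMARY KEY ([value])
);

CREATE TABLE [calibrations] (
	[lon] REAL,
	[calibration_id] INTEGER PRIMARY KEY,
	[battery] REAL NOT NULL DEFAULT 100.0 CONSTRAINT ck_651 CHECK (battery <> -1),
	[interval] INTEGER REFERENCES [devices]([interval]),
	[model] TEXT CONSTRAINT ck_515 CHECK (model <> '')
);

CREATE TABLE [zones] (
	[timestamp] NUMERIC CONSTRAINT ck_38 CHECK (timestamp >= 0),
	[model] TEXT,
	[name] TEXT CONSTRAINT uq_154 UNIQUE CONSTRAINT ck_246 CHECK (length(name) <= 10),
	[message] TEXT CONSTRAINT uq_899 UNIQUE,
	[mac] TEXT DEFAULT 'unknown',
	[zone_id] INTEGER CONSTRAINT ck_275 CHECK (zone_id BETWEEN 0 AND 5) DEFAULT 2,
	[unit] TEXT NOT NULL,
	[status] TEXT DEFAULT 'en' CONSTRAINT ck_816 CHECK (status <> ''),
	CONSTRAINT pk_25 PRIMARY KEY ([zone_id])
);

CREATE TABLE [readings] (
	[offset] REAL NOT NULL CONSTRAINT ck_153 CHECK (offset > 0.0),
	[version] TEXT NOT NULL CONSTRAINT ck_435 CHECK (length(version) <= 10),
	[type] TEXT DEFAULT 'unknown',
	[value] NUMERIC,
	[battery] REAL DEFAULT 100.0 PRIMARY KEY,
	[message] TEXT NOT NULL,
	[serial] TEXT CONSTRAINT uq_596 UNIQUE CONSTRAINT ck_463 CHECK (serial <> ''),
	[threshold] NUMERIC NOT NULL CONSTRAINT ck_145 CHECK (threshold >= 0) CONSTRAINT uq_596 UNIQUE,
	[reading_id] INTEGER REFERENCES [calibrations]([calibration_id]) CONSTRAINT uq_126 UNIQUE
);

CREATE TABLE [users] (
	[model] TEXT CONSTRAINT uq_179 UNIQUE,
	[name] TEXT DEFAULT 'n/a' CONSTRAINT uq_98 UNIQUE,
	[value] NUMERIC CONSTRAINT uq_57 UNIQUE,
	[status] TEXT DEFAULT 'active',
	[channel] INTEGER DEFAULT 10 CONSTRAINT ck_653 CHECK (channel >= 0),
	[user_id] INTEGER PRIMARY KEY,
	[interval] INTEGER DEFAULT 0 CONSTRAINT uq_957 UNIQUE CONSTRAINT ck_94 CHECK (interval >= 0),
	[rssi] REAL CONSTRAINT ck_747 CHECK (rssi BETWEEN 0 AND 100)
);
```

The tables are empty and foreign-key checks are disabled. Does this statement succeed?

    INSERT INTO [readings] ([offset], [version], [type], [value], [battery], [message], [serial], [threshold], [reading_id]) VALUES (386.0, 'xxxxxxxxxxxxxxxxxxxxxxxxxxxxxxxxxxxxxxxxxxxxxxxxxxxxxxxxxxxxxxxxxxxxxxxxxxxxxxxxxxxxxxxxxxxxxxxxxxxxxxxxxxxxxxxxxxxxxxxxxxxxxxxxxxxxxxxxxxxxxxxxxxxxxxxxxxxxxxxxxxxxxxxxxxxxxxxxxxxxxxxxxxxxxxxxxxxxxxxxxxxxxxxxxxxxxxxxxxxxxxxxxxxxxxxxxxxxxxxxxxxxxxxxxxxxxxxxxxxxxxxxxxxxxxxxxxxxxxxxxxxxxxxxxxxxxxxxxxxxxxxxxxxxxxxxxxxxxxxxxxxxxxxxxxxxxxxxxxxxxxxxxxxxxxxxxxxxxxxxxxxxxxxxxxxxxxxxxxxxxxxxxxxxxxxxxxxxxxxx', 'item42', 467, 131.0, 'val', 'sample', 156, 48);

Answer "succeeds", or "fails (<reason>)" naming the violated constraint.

fails (CHECK on version)

The value 'xxxxxxxxxxxxxxxxxxxxxxxxxxxxxxxxxxxxxxxxxxxxxxxxxxxxxxxxxxxxxxxxxxxxxxxxxxxxxxxxxxxxxxxxxxxxxxxxxxxxxxxxxxxxxxxxxxxxxxxxxxxxxxxxxxxxxxxxxxxxxxxxxxxxxxxxxxxxxxxxxxxxxxxxxxxxxxxxxxxxxxxxxxxxxxxxxxxxxxxxxxxxxxxxxxxxxxxxxxxxxxxxxxxxxxxxxxxxxxxxxxxxxxxxxxxxxxxxxxxxxxxxxxxxxxxxxxxxxxxxxxxxxxxxxxxxxxxxxxxxxxxxxxxxxxxxxxxxxxxxxxxxxxxxxxxxxxxxxxxxxxxxxxxxxxxxxxxxxxxxxxxxxxxxxxxxxxxxxxxxxxxxxxxxxxxxxxxxxxxx' for version violates CHECK (length(version) <= 10).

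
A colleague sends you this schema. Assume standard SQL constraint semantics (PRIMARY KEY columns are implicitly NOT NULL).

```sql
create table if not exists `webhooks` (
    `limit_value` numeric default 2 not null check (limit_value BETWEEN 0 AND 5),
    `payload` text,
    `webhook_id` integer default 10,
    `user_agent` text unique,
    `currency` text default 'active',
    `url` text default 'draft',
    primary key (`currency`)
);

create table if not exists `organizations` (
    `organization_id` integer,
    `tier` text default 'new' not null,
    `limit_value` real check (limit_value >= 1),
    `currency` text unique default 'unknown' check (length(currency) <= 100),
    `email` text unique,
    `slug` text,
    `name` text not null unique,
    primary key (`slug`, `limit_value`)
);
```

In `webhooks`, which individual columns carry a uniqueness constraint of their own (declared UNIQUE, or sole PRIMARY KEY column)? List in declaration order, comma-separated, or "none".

user_agent, currency

- limit_value: no UNIQUE or single-column PK constraint.
- payload: no UNIQUE or single-column PK constraint.
- webhook_id: no UNIQUE or single-column PK constraint.
- user_agent: declared UNIQUE → unique.
- currency: single-column PRIMARY KEY → unique.
- url: no UNIQUE or single-column PK constraint.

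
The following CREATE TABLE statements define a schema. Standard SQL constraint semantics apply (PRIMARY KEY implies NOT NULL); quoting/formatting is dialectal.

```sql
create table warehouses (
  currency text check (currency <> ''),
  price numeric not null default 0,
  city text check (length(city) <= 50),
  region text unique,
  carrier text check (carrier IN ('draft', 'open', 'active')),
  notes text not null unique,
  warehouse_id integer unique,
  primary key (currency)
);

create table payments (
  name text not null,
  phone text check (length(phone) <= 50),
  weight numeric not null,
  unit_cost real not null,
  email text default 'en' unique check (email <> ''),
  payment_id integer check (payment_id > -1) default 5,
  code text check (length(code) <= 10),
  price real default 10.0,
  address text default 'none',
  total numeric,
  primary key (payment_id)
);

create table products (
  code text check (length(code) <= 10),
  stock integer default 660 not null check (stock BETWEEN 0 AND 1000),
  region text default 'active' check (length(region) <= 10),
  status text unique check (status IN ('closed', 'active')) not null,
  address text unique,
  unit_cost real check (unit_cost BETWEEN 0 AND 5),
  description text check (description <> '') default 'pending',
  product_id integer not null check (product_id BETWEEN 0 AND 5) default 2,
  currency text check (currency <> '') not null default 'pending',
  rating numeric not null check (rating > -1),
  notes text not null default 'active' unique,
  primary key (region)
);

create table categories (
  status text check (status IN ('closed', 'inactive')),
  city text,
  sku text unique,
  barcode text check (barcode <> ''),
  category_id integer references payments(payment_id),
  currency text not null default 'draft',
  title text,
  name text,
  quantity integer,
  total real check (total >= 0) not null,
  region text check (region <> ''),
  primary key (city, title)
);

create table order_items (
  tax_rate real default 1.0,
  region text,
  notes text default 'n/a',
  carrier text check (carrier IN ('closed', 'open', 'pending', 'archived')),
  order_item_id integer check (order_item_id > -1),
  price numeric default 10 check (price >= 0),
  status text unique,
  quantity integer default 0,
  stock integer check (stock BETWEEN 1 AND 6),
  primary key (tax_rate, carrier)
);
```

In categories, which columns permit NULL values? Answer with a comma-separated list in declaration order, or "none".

status, sku, barcode, category_id, name, quantity, region

- status: CHECK does not forbid NULL (a CHECK constraint passes when its expression is NULL) → nullable.
- city: part of the PRIMARY KEY, which implies NOT NULL → not nullable.
- sku: UNIQUE does not imply NOT NULL → nullable.
- barcode: CHECK does not forbid NULL (a CHECK constraint passes when its expression is NULL) → nullable.
- category_id: a foreign key column may be NULL unless separately constrained → nullable.
- currency: declared NOT NULL → not nullable.
- title: part of the PRIMARY KEY, which implies NOT NULL → not nullable.
- name: no NOT NULL constraint applies → nullable.
- quantity: no NOT NULL constraint applies → nullable.
- total: declared NOT NULL → not nullable.
- region: CHECK does not forbid NULL (a CHECK constraint passes when its expression is NULL) → nullable.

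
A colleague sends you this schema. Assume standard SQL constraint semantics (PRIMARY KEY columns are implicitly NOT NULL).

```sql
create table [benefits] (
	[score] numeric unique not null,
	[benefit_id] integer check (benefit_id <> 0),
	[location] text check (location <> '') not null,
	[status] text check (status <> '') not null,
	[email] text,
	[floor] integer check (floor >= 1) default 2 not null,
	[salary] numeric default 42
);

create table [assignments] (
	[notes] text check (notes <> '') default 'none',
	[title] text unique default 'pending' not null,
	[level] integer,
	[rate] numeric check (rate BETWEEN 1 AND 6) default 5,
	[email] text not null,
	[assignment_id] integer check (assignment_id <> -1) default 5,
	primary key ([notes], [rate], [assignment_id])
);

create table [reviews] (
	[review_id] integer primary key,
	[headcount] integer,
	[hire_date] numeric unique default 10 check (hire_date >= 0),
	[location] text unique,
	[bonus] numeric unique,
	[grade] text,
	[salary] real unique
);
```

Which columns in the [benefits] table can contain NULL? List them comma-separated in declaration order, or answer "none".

benefit_id, email, salary

- score: declared NOT NULL → not nullable.
- benefit_id: CHECK does not forbid NULL (a CHECK constraint passes when its expression is NULL) → nullable.
- location: declared NOT NULL → not nullable.
- status: declared NOT NULL → not nullable.
- email: no NOT NULL constraint applies → nullable.
- floor: declared NOT NULL → not nullable.
- salary: DEFAULT only fills an omitted column; an explicit NULL is still allowed → nullable.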